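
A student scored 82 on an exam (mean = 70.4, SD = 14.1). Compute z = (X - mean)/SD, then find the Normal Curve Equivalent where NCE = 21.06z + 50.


z = (X - mean) / SD = (82 - 70.4) / 14.1
z = 11.6 / 14.1
z = 0.8227
NCE = NCE = 21.06z + 50
Carry z at full precision (z = 11.6 / 14.1) into the conversion:
NCE = 21.06 * (11.6 / 14.1) + 50 = 244.296 / 14.1 + 50
NCE = 17.326 + 50
NCE = 67.326

67.326


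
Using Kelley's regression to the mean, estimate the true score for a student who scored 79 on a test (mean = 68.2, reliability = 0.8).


T_est = rxx * X + (1 - rxx) * mean
T_est = 0.8 * 79 + 0.2 * 68.2
T_est = 63.2 + 13.64
T_est = 76.84

76.84


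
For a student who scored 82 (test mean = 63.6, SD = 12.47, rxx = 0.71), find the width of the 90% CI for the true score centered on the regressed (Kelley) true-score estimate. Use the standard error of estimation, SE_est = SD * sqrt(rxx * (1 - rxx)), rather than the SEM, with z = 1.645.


True score estimate = 0.71*82 + 0.29*63.6 = 76.664
SE_est = SD * sqrt(rxx * (1 - rxx)) = 12.47 * sqrt(0.71 * 0.29) = 12.47 * sqrt(0.2059) = 5.658413
CI = T_est +/- z * SE_est, so width = 2 * z * SE_est = 2 * 1.645 * 5.658413
Width = 18.6162

18.6162


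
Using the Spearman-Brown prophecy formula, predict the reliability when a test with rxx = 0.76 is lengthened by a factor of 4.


r_new = (n * rxx) / (1 + (n-1) * rxx)
r_new = (4 * 0.76) / (1 + 3 * 0.76)
r_new = 3.04 / 3.28
r_new = 0.9268

0.9268


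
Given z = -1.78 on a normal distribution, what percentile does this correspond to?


CDF(z) = 0.5 * (1 + erf(z/sqrt(2)))
erf(-1.2587) = -0.9249
CDF = 0.0375
Percentile rank = 0.0375 * 100 = 3.75

3.75


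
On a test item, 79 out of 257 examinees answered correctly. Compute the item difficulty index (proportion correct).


Item difficulty p = number correct / total examinees
p = 79 / 257
p = 0.3074

0.3074


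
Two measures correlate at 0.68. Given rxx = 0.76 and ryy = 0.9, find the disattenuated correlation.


r_corrected = rxy / sqrt(rxx * ryy)
= 0.68 / sqrt(0.76 * 0.9)
= 0.68 / sqrt(0.684)
= 0.68 / 0.827043
r_corrected = 0.8222

0.8222


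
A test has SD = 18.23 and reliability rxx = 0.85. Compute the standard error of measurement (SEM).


SEM = SD * sqrt(1 - rxx)
SEM = 18.23 * sqrt(1 - 0.85)
SEM = 18.23 * sqrt(0.15) = 18.23 * 0.387298
SEM = 7.0604

7.0604


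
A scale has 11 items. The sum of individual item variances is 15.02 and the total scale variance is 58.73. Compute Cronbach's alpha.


alpha = (k/(k-1)) * (1 - sum(si^2)/s_total^2)
= (11/10) * (1 - 15.02/58.73)
alpha = 0.8187

0.8187


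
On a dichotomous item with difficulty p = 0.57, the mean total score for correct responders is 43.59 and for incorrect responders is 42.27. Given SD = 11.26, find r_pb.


q = 1 - p = 0.43
rpb = ((M1 - M0) / SD) * sqrt(p * q)
rpb = ((43.59 - 42.27) / 11.26) * sqrt(0.57 * 0.43)
rpb = 0.058

0.058


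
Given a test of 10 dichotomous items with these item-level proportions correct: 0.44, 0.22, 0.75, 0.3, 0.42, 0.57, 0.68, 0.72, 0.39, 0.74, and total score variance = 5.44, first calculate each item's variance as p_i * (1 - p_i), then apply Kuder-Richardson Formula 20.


For each item, compute p_i * q_i:
  Item 1: 0.44 * 0.56 = 0.2464
  Item 2: 0.22 * 0.78 = 0.1716
  Item 3: 0.75 * 0.25 = 0.1875
  Item 4: 0.3 * 0.7 = 0.21
  Item 5: 0.42 * 0.58 = 0.2436
  Item 6: 0.57 * 0.43 = 0.2451
  Item 7: 0.68 * 0.32 = 0.2176
  Item 8: 0.72 * 0.28 = 0.2016
  Item 9: 0.39 * 0.61 = 0.2379
  Item 10: 0.74 * 0.26 = 0.1924
Sum(p_i * q_i) = 0.2464 + 0.1716 + 0.1875 + 0.21 + 0.2436 + 0.2451 + 0.2176 + 0.2016 + 0.2379 + 0.1924 = 2.1537
KR-20 = (k/(k-1)) * (1 - Sum(p_i*q_i) / Var_total)
= (10/9) * (1 - 2.1537/5.44)
= 1.1111 * 0.6041
KR-20 = 0.6712

0.6712


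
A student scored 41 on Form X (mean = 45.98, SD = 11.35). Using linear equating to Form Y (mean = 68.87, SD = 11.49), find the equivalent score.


slope = SD_Y / SD_X = 11.49 / 11.35 ~ 1.0123
intercept = mean_Y - slope * mean_X = 68.87 - (11.49 / 11.35) * 45.98 ~ 22.3228
Y = slope * X + intercept. To avoid rounding drift from the rounded slope/intercept, evaluate the equivalent form Y = mean_Y + SD_Y * (X - mean_X) / SD_X at full precision:
Y = 68.87 + 11.49 * (41 - 45.98) / 11.35
Y = 68.87 - 11.49 * 4.98 / 11.35
Y = 68.87 - 57.2202 / 11.35
Y = 68.87 - 5.0414
Y = 63.8286

63.8286


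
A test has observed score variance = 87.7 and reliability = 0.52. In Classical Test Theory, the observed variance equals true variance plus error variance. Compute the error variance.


var_true = rxx * var_obs = 0.52 * 87.7 = 45.604
var_error = var_obs - var_true
var_error = 87.7 - 45.604
var_error = 42.096

42.096


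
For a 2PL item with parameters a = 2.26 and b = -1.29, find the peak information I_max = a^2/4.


For 2PL, max info at theta = b = -1.29
I_max = a^2 / 4 = 2.26^2 / 4
= 5.1076 / 4
I_max = 1.2769

1.2769


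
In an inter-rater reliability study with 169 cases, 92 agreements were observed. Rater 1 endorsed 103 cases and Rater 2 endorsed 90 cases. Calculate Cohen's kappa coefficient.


P_o = 92/169 = 0.544379
P_e = (103*90 + 66*79) / 28561 = 0.507125
kappa = (P_o - P_e) / (1 - P_e)
kappa = (0.544379 - 0.507125) / (1 - 0.507125)
kappa = 0.0756

0.0756


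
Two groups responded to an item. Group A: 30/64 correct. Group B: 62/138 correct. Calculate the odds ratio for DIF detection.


Odds_A = 30/34 = 0.8824
Odds_B = 62/76 = 0.8158
OR = Odds_A / Odds_B = 0.8824 / 0.8158
Exactly, OR = (30 * 76) / (34 * 62) = 2280 / 2108
OR = 1.0816

1.0816


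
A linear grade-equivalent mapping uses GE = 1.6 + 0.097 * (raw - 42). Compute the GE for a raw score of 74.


raw - median = 74 - 42 = 32
slope * diff = 0.097 * 32 = 3.104
GE = 1.6 + 3.104
GE = 4.704

4.704


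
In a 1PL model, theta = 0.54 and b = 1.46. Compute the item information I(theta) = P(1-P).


P = 1/(1+exp(-(0.54-1.46))) = 0.285
I = P*(1-P) = 0.285 * 0.715
I = 0.2038

0.2038


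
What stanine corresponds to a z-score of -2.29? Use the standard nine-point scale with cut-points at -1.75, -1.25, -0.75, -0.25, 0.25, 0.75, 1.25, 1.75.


Stanine boundaries: [-1.75, -1.25, -0.75, -0.25, 0.25, 0.75, 1.25, 1.75]
z = -2.29
Check each boundary:
  z < -1.75
  z < -1.25
  z < -0.75
  z < -0.25
  z < 0.25
  z < 0.75
  z < 1.25
  z < 1.75
Highest qualifying boundary gives stanine = 1

1


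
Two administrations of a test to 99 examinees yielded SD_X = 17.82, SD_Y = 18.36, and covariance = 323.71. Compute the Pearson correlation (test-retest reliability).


r = cov(X,Y) / (SD_X * SD_Y)
r = 323.71 / (17.82 * 18.36)
r = 323.71 / 327.1752
r = 0.9894

0.9894


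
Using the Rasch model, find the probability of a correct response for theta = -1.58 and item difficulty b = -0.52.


theta - b = -1.58 - -0.52 = -1.06
exp(-(theta - b)) = exp(1.06) = 2.8864
P = 1 / (1 + 2.8864)
P = 0.2573

0.2573


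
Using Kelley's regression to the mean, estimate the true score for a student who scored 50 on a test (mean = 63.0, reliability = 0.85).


T_est = rxx * X + (1 - rxx) * mean
T_est = 0.85 * 50 + 0.15 * 63.0
T_est = 42.5 + 9.45
T_est = 51.95

51.95


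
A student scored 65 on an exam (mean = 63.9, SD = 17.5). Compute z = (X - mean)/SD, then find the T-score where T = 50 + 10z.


z = (X - mean) / SD = (65 - 63.9) / 17.5
z = 1.1 / 17.5
z = 0.0629
T-score = T = 50 + 10z
Carry z at full precision (z = 1.1 / 17.5) into the conversion:
T-score = 50 + 10 * (1.1 / 17.5) = 50 + 11 / 17.5
T-score = 50 + 0.6286
T-score = 50.6286

50.6286


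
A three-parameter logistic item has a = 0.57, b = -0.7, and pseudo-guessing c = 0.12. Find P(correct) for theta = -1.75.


logit = 0.57*(-1.75 - -0.7) = -0.5985
P* = 1/(1 + exp(--0.5985)) = 0.3547
P = 0.12 + (1 - 0.12) * 0.3547
P = 0.4321

0.4321


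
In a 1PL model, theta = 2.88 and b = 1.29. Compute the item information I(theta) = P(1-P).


P = 1/(1+exp(-(2.88-1.29))) = 0.8306
I = P*(1-P) = 0.8306 * 0.1694
I = 0.1407

0.1407


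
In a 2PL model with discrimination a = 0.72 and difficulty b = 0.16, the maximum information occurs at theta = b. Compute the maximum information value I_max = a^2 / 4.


For 2PL, max info at theta = b = 0.16
I_max = a^2 / 4 = 0.72^2 / 4
= 0.5184 / 4
I_max = 0.1296

0.1296


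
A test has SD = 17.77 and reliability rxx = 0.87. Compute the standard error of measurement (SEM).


SEM = SD * sqrt(1 - rxx)
SEM = 17.77 * sqrt(1 - 0.87)
SEM = 17.77 * sqrt(0.13) = 17.77 * 0.360555
SEM = 6.4071

6.4071


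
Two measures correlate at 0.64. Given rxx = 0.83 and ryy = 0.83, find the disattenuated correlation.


r_corrected = rxy / sqrt(rxx * ryy)
= 0.64 / sqrt(0.83 * 0.83)
= 0.64 / sqrt(0.6889)
= 0.64 / 0.83
r_corrected = 0.7711

0.7711


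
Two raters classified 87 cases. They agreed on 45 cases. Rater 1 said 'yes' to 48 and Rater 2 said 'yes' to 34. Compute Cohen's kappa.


P_o = 45/87 = 0.517241
P_e = (48*34 + 39*53) / 7569 = 0.488704
kappa = (P_o - P_e) / (1 - P_e)
kappa = (0.517241 - 0.488704) / (1 - 0.488704)
kappa = 0.0558

0.0558


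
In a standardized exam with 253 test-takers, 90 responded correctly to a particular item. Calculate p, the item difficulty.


Item difficulty p = number correct / total examinees
p = 90 / 253
p = 0.3557

0.3557


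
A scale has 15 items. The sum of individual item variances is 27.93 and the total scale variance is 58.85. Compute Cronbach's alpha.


alpha = (k/(k-1)) * (1 - sum(si^2)/s_total^2)
= (15/14) * (1 - 27.93/58.85)
alpha = 0.5629

0.5629


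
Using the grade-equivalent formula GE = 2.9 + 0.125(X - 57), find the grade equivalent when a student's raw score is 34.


raw - median = 34 - 57 = -23
slope * diff = 0.125 * -23 = -2.875
GE = 2.9 + -2.875
GE = 0.025

0.025


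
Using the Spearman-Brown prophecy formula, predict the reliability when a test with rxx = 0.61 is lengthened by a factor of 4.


r_new = (n * rxx) / (1 + (n-1) * rxx)
r_new = (4 * 0.61) / (1 + 3 * 0.61)
r_new = 2.44 / 2.83
r_new = 0.8622

0.8622


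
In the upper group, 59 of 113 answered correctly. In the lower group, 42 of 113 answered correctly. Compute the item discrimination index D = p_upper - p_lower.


p_upper = 59/113 = 0.5221
p_lower = 42/113 = 0.3717
D = 0.5221 - 0.3717 = 0.1504

0.1504


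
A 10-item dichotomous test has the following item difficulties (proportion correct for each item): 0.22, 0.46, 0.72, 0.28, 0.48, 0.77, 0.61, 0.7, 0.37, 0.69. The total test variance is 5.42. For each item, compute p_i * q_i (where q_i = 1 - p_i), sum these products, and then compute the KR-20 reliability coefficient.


For each item, compute p_i * q_i:
  Item 1: 0.22 * 0.78 = 0.1716
  Item 2: 0.46 * 0.54 = 0.2484
  Item 3: 0.72 * 0.28 = 0.2016
  Item 4: 0.28 * 0.72 = 0.2016
  Item 5: 0.48 * 0.52 = 0.2496
  Item 6: 0.77 * 0.23 = 0.1771
  Item 7: 0.61 * 0.39 = 0.2379
  Item 8: 0.7 * 0.3 = 0.21
  Item 9: 0.37 * 0.63 = 0.2331
  Item 10: 0.69 * 0.31 = 0.2139
Sum(p_i * q_i) = 0.1716 + 0.2484 + 0.2016 + 0.2016 + 0.2496 + 0.1771 + 0.2379 + 0.21 + 0.2331 + 0.2139 = 2.1448
KR-20 = (k/(k-1)) * (1 - Sum(p_i*q_i) / Var_total)
= (10/9) * (1 - 2.1448/5.42)
= 1.1111 * 0.6043
KR-20 = 0.6714

0.6714


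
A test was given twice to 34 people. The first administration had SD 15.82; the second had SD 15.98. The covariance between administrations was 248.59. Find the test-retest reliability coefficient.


r = cov(X,Y) / (SD_X * SD_Y)
r = 248.59 / (15.82 * 15.98)
r = 248.59 / 252.8036
r = 0.9833

0.9833


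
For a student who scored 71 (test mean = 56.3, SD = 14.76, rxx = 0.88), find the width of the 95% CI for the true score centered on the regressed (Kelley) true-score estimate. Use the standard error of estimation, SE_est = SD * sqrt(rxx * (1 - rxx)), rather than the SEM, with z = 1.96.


True score estimate = 0.88*71 + 0.12*56.3 = 69.236
SE_est = SD * sqrt(rxx * (1 - rxx)) = 14.76 * sqrt(0.88 * 0.12) = 14.76 * sqrt(0.1056) = 4.796432
CI = T_est +/- z * SE_est, so width = 2 * z * SE_est = 2 * 1.96 * 4.796432
Width = 18.802

18.802


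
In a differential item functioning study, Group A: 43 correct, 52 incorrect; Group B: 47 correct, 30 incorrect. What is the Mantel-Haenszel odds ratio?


Odds_A = 43/52 = 0.8269
Odds_B = 47/30 = 1.5667
OR = Odds_A / Odds_B = 0.8269 / 1.5667
Exactly, OR = (43 * 30) / (52 * 47) = 1290 / 2444
OR = 0.5278

0.5278


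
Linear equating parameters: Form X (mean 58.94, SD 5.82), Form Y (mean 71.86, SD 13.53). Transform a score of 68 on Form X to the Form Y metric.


slope = SD_Y / SD_X = 13.53 / 5.82 ~ 2.3247
intercept = mean_Y - slope * mean_X = 71.86 - (13.53 / 5.82) * 58.94 ~ -65.1603
Y = slope * X + intercept. To avoid rounding drift from the rounded slope/intercept, evaluate the equivalent form Y = mean_Y + SD_Y * (X - mean_X) / SD_X at full precision:
Y = 71.86 + 13.53 * (68 - 58.94) / 5.82
Y = 71.86 + 13.53 * 9.06 / 5.82
Y = 71.86 + 122.5818 / 5.82
Y = 71.86 + 21.0622
Y = 92.9222

92.9222


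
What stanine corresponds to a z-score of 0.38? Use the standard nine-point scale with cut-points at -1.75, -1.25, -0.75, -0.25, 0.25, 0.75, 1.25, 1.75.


Stanine boundaries: [-1.75, -1.25, -0.75, -0.25, 0.25, 0.75, 1.25, 1.75]
z = 0.38
Check each boundary:
  z >= -1.75 -> could be stanine 2
  z >= -1.25 -> could be stanine 3
  z >= -0.75 -> could be stanine 4
  z >= -0.25 -> could be stanine 5
  z >= 0.25 -> could be stanine 6
  z < 0.75
  z < 1.25
  z < 1.75
Highest qualifying boundary gives stanine = 6

6


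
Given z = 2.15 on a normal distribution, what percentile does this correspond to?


CDF(z) = 0.5 * (1 + erf(z/sqrt(2)))
erf(1.5203) = 0.9684
CDF = 0.9842
Percentile rank = 0.9842 * 100 = 98.42

98.42


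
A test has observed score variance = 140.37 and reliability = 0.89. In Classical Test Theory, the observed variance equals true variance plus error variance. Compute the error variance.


var_true = rxx * var_obs = 0.89 * 140.37 = 124.9293
var_error = var_obs - var_true
var_error = 140.37 - 124.9293
var_error = 15.4407

15.4407


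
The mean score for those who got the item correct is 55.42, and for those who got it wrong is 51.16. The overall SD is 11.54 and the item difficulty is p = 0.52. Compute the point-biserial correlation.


q = 1 - p = 0.48
rpb = ((M1 - M0) / SD) * sqrt(p * q)
rpb = ((55.42 - 51.16) / 11.54) * sqrt(0.52 * 0.48)
rpb = 0.1844

0.1844


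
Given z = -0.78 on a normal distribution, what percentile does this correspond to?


CDF(z) = 0.5 * (1 + erf(z/sqrt(2)))
erf(-0.5515) = -0.5646
CDF = 0.2177
Percentile rank = 0.2177 * 100 = 21.77

21.77


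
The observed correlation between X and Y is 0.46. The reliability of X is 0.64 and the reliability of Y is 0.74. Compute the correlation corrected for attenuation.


r_corrected = rxy / sqrt(rxx * ryy)
= 0.46 / sqrt(0.64 * 0.74)
= 0.46 / sqrt(0.4736)
= 0.46 / 0.688186
r_corrected = 0.6684

0.6684


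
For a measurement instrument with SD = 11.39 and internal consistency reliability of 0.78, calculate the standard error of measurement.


SEM = SD * sqrt(1 - rxx)
SEM = 11.39 * sqrt(1 - 0.78)
SEM = 11.39 * sqrt(0.22) = 11.39 * 0.469042
SEM = 5.3424

5.3424


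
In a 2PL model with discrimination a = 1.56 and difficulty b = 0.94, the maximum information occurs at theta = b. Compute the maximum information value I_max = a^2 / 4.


For 2PL, max info at theta = b = 0.94
I_max = a^2 / 4 = 1.56^2 / 4
= 2.4336 / 4
I_max = 0.6084

0.6084


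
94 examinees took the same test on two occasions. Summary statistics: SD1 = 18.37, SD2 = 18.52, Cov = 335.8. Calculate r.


r = cov(X,Y) / (SD_X * SD_Y)
r = 335.8 / (18.37 * 18.52)
r = 335.8 / 340.2124
r = 0.987

0.987


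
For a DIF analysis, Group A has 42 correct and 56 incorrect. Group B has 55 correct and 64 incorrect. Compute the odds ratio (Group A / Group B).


Odds_A = 42/56 = 0.75
Odds_B = 55/64 = 0.8594
OR = Odds_A / Odds_B = 0.75 / 0.8594
Exactly, OR = (42 * 64) / (56 * 55) = 2688 / 3080
OR = 0.8727

0.8727


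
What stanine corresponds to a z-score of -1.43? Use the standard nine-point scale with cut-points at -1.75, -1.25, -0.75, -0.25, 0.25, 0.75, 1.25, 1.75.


Stanine boundaries: [-1.75, -1.25, -0.75, -0.25, 0.25, 0.75, 1.25, 1.75]
z = -1.43
Check each boundary:
  z >= -1.75 -> could be stanine 2
  z < -1.25
  z < -0.75
  z < -0.25
  z < 0.25
  z < 0.75
  z < 1.25
  z < 1.75
Highest qualifying boundary gives stanine = 2

2


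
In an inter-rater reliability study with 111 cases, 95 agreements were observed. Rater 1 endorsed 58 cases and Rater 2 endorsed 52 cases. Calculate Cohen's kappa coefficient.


P_o = 95/111 = 0.855856
P_e = (58*52 + 53*59) / 12321 = 0.49858
kappa = (P_o - P_e) / (1 - P_e)
kappa = (0.855856 - 0.49858) / (1 - 0.49858)
kappa = 0.7125

0.7125


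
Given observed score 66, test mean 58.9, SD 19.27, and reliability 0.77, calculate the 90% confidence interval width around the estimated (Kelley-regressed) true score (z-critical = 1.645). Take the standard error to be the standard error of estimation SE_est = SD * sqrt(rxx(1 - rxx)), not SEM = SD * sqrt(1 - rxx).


True score estimate = 0.77*66 + 0.23*58.9 = 64.367
SE_est = SD * sqrt(rxx * (1 - rxx)) = 19.27 * sqrt(0.77 * 0.23) = 19.27 * sqrt(0.1771) = 8.109442
CI = T_est +/- z * SE_est, so width = 2 * z * SE_est = 2 * 1.645 * 8.109442
Width = 26.6801

26.6801


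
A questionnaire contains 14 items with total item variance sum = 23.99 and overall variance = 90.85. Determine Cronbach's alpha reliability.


alpha = (k/(k-1)) * (1 - sum(si^2)/s_total^2)
= (14/13) * (1 - 23.99/90.85)
alpha = 0.7925

0.7925


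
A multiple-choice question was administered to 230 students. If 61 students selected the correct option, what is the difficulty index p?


Item difficulty p = number correct / total examinees
p = 61 / 230
p = 0.2652

0.2652


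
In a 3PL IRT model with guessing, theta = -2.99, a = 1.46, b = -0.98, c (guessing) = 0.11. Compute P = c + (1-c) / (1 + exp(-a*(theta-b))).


logit = 1.46*(-2.99 - -0.98) = -2.9346
P* = 1/(1 + exp(--2.9346)) = 0.0505
P = 0.11 + (1 - 0.11) * 0.0505
P = 0.1549

0.1549


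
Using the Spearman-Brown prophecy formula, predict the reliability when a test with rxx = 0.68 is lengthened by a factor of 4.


r_new = (n * rxx) / (1 + (n-1) * rxx)
r_new = (4 * 0.68) / (1 + 3 * 0.68)
r_new = 2.72 / 3.04
r_new = 0.8947

0.8947


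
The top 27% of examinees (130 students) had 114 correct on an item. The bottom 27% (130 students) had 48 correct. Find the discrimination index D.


p_upper = 114/130 = 0.8769
p_lower = 48/130 = 0.3692
D = 0.8769 - 0.3692 = 0.5077

0.5077


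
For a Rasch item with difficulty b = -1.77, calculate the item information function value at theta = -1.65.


P = 1/(1+exp(-(-1.65--1.77))) = 0.53
I = P*(1-P) = 0.53 * 0.47
I = 0.2491

0.2491


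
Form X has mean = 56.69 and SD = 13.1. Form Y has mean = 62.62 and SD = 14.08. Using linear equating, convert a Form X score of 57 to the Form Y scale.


slope = SD_Y / SD_X = 14.08 / 13.1 ~ 1.0748
intercept = mean_Y - slope * mean_X = 62.62 - (14.08 / 13.1) * 56.69 ~ 1.6891
Y = slope * X + intercept. To avoid rounding drift from the rounded slope/intercept, evaluate the equivalent form Y = mean_Y + SD_Y * (X - mean_X) / SD_X at full precision:
Y = 62.62 + 14.08 * (57 - 56.69) / 13.1
Y = 62.62 + 14.08 * 0.31 / 13.1
Y = 62.62 + 4.3648 / 13.1
Y = 62.62 + 0.3332
Y = 62.9532

62.9532


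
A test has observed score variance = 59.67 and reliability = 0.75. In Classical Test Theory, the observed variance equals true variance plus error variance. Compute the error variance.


var_true = rxx * var_obs = 0.75 * 59.67 = 44.7525
var_error = var_obs - var_true
var_error = 59.67 - 44.7525
var_error = 14.9175

14.9175


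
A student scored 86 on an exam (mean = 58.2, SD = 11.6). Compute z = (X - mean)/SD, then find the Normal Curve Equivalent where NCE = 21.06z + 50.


z = (X - mean) / SD = (86 - 58.2) / 11.6
z = 27.8 / 11.6
z = 2.3966
NCE = NCE = 21.06z + 50
Carry z at full precision (z = 27.8 / 11.6) into the conversion:
NCE = 21.06 * (27.8 / 11.6) + 50 = 585.468 / 11.6 + 50
NCE = 50.4714 + 50
NCE = 100.4714

100.4714


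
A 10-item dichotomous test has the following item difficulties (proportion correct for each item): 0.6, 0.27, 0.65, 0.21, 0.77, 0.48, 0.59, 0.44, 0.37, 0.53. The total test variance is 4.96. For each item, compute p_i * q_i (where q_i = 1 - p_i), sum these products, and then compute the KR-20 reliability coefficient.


For each item, compute p_i * q_i:
  Item 1: 0.6 * 0.4 = 0.24
  Item 2: 0.27 * 0.73 = 0.1971
  Item 3: 0.65 * 0.35 = 0.2275
  Item 4: 0.21 * 0.79 = 0.1659
  Item 5: 0.77 * 0.23 = 0.1771
  Item 6: 0.48 * 0.52 = 0.2496
  Item 7: 0.59 * 0.41 = 0.2419
  Item 8: 0.44 * 0.56 = 0.2464
  Item 9: 0.37 * 0.63 = 0.2331
  Item 10: 0.53 * 0.47 = 0.2491
Sum(p_i * q_i) = 0.24 + 0.1971 + 0.2275 + 0.1659 + 0.1771 + 0.2496 + 0.2419 + 0.2464 + 0.2331 + 0.2491 = 2.2277
KR-20 = (k/(k-1)) * (1 - Sum(p_i*q_i) / Var_total)
= (10/9) * (1 - 2.2277/4.96)
= 1.1111 * 0.5509
KR-20 = 0.6121

0.6121


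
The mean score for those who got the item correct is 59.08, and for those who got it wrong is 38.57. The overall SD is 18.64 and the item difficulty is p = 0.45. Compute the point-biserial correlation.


q = 1 - p = 0.55
rpb = ((M1 - M0) / SD) * sqrt(p * q)
rpb = ((59.08 - 38.57) / 18.64) * sqrt(0.45 * 0.55)
rpb = 0.5474

0.5474


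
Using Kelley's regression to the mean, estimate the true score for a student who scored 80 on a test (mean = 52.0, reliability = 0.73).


T_est = rxx * X + (1 - rxx) * mean
T_est = 0.73 * 80 + 0.27 * 52.0
T_est = 58.4 + 14.04
T_est = 72.44

72.44


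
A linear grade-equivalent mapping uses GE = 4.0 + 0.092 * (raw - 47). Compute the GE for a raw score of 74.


raw - median = 74 - 47 = 27
slope * diff = 0.092 * 27 = 2.484
GE = 4.0 + 2.484
GE = 6.484

6.484


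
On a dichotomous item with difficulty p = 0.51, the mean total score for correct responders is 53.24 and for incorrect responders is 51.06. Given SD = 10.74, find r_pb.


q = 1 - p = 0.49
rpb = ((M1 - M0) / SD) * sqrt(p * q)
rpb = ((53.24 - 51.06) / 10.74) * sqrt(0.51 * 0.49)
rpb = 0.1015

0.1015


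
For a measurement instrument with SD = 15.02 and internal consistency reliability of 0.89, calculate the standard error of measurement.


SEM = SD * sqrt(1 - rxx)
SEM = 15.02 * sqrt(1 - 0.89)
SEM = 15.02 * sqrt(0.11) = 15.02 * 0.331662
SEM = 4.9816

4.9816


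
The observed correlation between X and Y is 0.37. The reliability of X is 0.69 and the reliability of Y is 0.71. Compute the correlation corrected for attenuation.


r_corrected = rxy / sqrt(rxx * ryy)
= 0.37 / sqrt(0.69 * 0.71)
= 0.37 / sqrt(0.4899)
= 0.37 / 0.699929
r_corrected = 0.5286

0.5286


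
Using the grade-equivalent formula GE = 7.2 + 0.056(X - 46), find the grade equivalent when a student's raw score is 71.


raw - median = 71 - 46 = 25
slope * diff = 0.056 * 25 = 1.4
GE = 7.2 + 1.4
GE = 8.6

8.6


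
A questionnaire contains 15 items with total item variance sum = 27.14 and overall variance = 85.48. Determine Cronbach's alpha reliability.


alpha = (k/(k-1)) * (1 - sum(si^2)/s_total^2)
= (15/14) * (1 - 27.14/85.48)
alpha = 0.7312

0.7312


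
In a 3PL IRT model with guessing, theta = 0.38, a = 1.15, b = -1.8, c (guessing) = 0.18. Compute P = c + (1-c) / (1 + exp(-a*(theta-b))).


logit = 1.15*(0.38 - -1.8) = 2.507
P* = 1/(1 + exp(-2.507)) = 0.9246
P = 0.18 + (1 - 0.18) * 0.9246
P = 0.9382

0.9382


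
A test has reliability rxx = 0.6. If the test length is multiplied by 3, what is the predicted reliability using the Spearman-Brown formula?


r_new = (n * rxx) / (1 + (n-1) * rxx)
r_new = (3 * 0.6) / (1 + 2 * 0.6)
r_new = 1.8 / 2.2
r_new = 0.8182

0.8182


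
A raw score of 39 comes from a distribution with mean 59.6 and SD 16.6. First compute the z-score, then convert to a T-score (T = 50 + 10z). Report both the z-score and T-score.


z = (X - mean) / SD = (39 - 59.6) / 16.6
z = -20.6 / 16.6
z = -1.241
T-score = T = 50 + 10z
Carry z at full precision (z = -20.6 / 16.6) into the conversion:
T-score = 50 + 10 * (-20.6 / 16.6) = 50 + -206 / 16.6
T-score = 50 + -12.4096
T-score = 37.5904

37.5904


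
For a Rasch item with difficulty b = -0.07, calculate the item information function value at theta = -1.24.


P = 1/(1+exp(-(-1.24--0.07))) = 0.2369
I = P*(1-P) = 0.2369 * 0.7631
I = 0.1808

0.1808


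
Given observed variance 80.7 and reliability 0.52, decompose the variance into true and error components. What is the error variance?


var_true = rxx * var_obs = 0.52 * 80.7 = 41.964
var_error = var_obs - var_true
var_error = 80.7 - 41.964
var_error = 38.736

38.736


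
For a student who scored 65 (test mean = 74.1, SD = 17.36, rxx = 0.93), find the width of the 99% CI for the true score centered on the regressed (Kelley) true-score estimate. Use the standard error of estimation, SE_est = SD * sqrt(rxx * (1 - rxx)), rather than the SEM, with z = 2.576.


True score estimate = 0.93*65 + 0.07*74.1 = 65.637
SE_est = SD * sqrt(rxx * (1 - rxx)) = 17.36 * sqrt(0.93 * 0.07) = 17.36 * sqrt(0.0651) = 4.429352
CI = T_est +/- z * SE_est, so width = 2 * z * SE_est = 2 * 2.576 * 4.429352
Width = 22.82

22.82


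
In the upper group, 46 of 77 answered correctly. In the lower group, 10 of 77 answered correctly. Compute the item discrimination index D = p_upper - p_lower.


p_upper = 46/77 = 0.5974
p_lower = 10/77 = 0.1299
D = 0.5974 - 0.1299 = 0.4675

0.4675


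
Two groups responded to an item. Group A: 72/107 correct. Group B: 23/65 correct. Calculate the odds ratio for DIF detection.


Odds_A = 72/35 = 2.0571
Odds_B = 23/42 = 0.5476
OR = Odds_A / Odds_B = 2.0571 / 0.5476
Exactly, OR = (72 * 42) / (35 * 23) = 3024 / 805
OR = 3.7565

3.7565


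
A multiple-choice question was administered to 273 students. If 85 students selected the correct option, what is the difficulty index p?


Item difficulty p = number correct / total examinees
p = 85 / 273
p = 0.3114

0.3114


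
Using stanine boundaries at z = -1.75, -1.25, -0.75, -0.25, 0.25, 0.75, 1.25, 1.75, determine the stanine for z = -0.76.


Stanine boundaries: [-1.75, -1.25, -0.75, -0.25, 0.25, 0.75, 1.25, 1.75]
z = -0.76
Check each boundary:
  z >= -1.75 -> could be stanine 2
  z >= -1.25 -> could be stanine 3
  z < -0.75
  z < -0.25
  z < 0.25
  z < 0.75
  z < 1.25
  z < 1.75
Highest qualifying boundary gives stanine = 3

3


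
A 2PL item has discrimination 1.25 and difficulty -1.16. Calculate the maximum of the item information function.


For 2PL, max info at theta = b = -1.16
I_max = a^2 / 4 = 1.25^2 / 4
= 1.5625 / 4
I_max = 0.3906

0.3906


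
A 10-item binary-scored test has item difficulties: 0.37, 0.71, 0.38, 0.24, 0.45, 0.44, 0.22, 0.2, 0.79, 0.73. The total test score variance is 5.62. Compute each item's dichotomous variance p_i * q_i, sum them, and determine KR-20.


For each item, compute p_i * q_i:
  Item 1: 0.37 * 0.63 = 0.2331
  Item 2: 0.71 * 0.29 = 0.2059
  Item 3: 0.38 * 0.62 = 0.2356
  Item 4: 0.24 * 0.76 = 0.1824
  Item 5: 0.45 * 0.55 = 0.2475
  Item 6: 0.44 * 0.56 = 0.2464
  Item 7: 0.22 * 0.78 = 0.1716
  Item 8: 0.2 * 0.8 = 0.16
  Item 9: 0.79 * 0.21 = 0.1659
  Item 10: 0.73 * 0.27 = 0.1971
Sum(p_i * q_i) = 0.2331 + 0.2059 + 0.2356 + 0.1824 + 0.2475 + 0.2464 + 0.1716 + 0.16 + 0.1659 + 0.1971 = 2.0455
KR-20 = (k/(k-1)) * (1 - Sum(p_i*q_i) / Var_total)
= (10/9) * (1 - 2.0455/5.62)
= 1.1111 * 0.636
KR-20 = 0.7067

0.7067


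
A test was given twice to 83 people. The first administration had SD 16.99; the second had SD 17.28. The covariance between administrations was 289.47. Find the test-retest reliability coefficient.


r = cov(X,Y) / (SD_X * SD_Y)
r = 289.47 / (16.99 * 17.28)
r = 289.47 / 293.5872
r = 0.986

0.986


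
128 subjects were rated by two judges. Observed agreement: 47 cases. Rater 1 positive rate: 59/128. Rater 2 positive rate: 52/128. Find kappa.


P_o = 47/128 = 0.367188
P_e = (59*52 + 69*76) / 16384 = 0.507324
kappa = (P_o - P_e) / (1 - P_e)
kappa = (0.367188 - 0.507324) / (1 - 0.507324)
kappa = -0.2844

-0.2844


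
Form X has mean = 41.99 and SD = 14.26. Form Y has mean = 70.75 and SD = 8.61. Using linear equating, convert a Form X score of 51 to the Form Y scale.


slope = SD_Y / SD_X = 8.61 / 14.26 ~ 0.6038
intercept = mean_Y - slope * mean_X = 70.75 - (8.61 / 14.26) * 41.99 ~ 45.397
Y = slope * X + intercept. To avoid rounding drift from the rounded slope/intercept, evaluate the equivalent form Y = mean_Y + SD_Y * (X - mean_X) / SD_X at full precision:
Y = 70.75 + 8.61 * (51 - 41.99) / 14.26
Y = 70.75 + 8.61 * 9.01 / 14.26
Y = 70.75 + 77.5761 / 14.26
Y = 70.75 + 5.4401
Y = 76.1901

76.1901


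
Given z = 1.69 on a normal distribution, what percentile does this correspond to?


CDF(z) = 0.5 * (1 + erf(z/sqrt(2)))
erf(1.195) = 0.909
CDF = 0.9545
Percentile rank = 0.9545 * 100 = 95.45

95.45


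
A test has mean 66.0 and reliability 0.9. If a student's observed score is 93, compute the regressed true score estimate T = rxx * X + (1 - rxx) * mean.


T_est = rxx * X + (1 - rxx) * mean
T_est = 0.9 * 93 + 0.1 * 66.0
T_est = 83.7 + 6.6
T_est = 90.3

90.3


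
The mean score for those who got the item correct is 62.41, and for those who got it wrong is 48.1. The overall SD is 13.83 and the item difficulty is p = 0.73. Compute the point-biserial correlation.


q = 1 - p = 0.27
rpb = ((M1 - M0) / SD) * sqrt(p * q)
rpb = ((62.41 - 48.1) / 13.83) * sqrt(0.73 * 0.27)
rpb = 0.4594

0.4594


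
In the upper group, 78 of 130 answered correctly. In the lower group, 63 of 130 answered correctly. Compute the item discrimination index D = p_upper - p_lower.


p_upper = 78/130 = 0.6
p_lower = 63/130 = 0.4846
D = 0.6 - 0.4846 = 0.1154

0.1154


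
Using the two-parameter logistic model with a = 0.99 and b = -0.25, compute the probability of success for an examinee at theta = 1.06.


a*(theta - b) = 0.99 * (1.06 - -0.25) = 1.2969
exp(-1.2969) = 0.2734
P = 1 / (1 + 0.2734)
P = 0.7853

0.7853


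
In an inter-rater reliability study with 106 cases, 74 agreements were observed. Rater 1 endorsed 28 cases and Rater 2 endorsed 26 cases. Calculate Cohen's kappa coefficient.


P_o = 74/106 = 0.698113
P_e = (28*26 + 78*80) / 11236 = 0.62015
kappa = (P_o - P_e) / (1 - P_e)
kappa = (0.698113 - 0.62015) / (1 - 0.62015)
kappa = 0.2052

0.2052


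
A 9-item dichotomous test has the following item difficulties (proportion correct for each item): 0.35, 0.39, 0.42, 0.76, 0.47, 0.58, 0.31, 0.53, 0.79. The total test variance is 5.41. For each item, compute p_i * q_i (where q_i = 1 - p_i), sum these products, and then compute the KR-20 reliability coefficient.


For each item, compute p_i * q_i:
  Item 1: 0.35 * 0.65 = 0.2275
  Item 2: 0.39 * 0.61 = 0.2379
  Item 3: 0.42 * 0.58 = 0.2436
  Item 4: 0.76 * 0.24 = 0.1824
  Item 5: 0.47 * 0.53 = 0.2491
  Item 6: 0.58 * 0.42 = 0.2436
  Item 7: 0.31 * 0.69 = 0.2139
  Item 8: 0.53 * 0.47 = 0.2491
  Item 9: 0.79 * 0.21 = 0.1659
Sum(p_i * q_i) = 0.2275 + 0.2379 + 0.2436 + 0.1824 + 0.2491 + 0.2436 + 0.2139 + 0.2491 + 0.1659 = 2.013
KR-20 = (k/(k-1)) * (1 - Sum(p_i*q_i) / Var_total)
= (9/8) * (1 - 2.013/5.41)
= 1.125 * 0.6279
KR-20 = 0.7064

0.7064


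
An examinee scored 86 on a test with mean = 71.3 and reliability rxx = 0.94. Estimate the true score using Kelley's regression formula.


T_est = rxx * X + (1 - rxx) * mean
T_est = 0.94 * 86 + 0.06 * 71.3
T_est = 80.84 + 4.278
T_est = 85.118

85.118


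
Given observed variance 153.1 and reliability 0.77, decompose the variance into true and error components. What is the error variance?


var_true = rxx * var_obs = 0.77 * 153.1 = 117.887
var_error = var_obs - var_true
var_error = 153.1 - 117.887
var_error = 35.213

35.213


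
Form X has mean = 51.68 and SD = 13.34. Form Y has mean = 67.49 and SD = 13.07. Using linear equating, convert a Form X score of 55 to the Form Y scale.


slope = SD_Y / SD_X = 13.07 / 13.34 ~ 0.9798
intercept = mean_Y - slope * mean_X = 67.49 - (13.07 / 13.34) * 51.68 ~ 16.856
Y = slope * X + intercept. To avoid rounding drift from the rounded slope/intercept, evaluate the equivalent form Y = mean_Y + SD_Y * (X - mean_X) / SD_X at full precision:
Y = 67.49 + 13.07 * (55 - 51.68) / 13.34
Y = 67.49 + 13.07 * 3.32 / 13.34
Y = 67.49 + 43.3924 / 13.34
Y = 67.49 + 3.2528
Y = 70.7428

70.7428


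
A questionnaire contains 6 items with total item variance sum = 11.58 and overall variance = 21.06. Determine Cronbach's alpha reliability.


alpha = (k/(k-1)) * (1 - sum(si^2)/s_total^2)
= (6/5) * (1 - 11.58/21.06)
alpha = 0.5402

0.5402


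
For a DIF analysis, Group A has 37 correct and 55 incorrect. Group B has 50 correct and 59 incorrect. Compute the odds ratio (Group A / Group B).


Odds_A = 37/55 = 0.6727
Odds_B = 50/59 = 0.8475
OR = Odds_A / Odds_B = 0.6727 / 0.8475
Exactly, OR = (37 * 59) / (55 * 50) = 2183 / 2750
OR = 0.7938

0.7938


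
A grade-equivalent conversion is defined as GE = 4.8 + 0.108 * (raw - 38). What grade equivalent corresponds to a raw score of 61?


raw - median = 61 - 38 = 23
slope * diff = 0.108 * 23 = 2.484
GE = 4.8 + 2.484
GE = 7.284

7.284


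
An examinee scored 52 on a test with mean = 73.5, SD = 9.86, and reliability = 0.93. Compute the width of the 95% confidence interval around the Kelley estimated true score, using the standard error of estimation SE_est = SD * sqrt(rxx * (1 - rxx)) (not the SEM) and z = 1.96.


True score estimate = 0.93*52 + 0.07*73.5 = 53.505
SE_est = SD * sqrt(rxx * (1 - rxx)) = 9.86 * sqrt(0.93 * 0.07) = 9.86 * sqrt(0.0651) = 2.51575
CI = T_est +/- z * SE_est, so width = 2 * z * SE_est = 2 * 1.96 * 2.51575
Width = 9.8617

9.8617


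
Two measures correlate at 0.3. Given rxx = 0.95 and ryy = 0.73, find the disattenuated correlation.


r_corrected = rxy / sqrt(rxx * ryy)
= 0.3 / sqrt(0.95 * 0.73)
= 0.3 / sqrt(0.6935)
= 0.3 / 0.832766
r_corrected = 0.3602

0.3602


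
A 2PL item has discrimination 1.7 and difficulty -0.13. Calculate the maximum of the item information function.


For 2PL, max info at theta = b = -0.13
I_max = a^2 / 4 = 1.7^2 / 4
= 2.89 / 4
I_max = 0.7225

0.7225


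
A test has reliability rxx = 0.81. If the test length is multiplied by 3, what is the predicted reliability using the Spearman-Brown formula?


r_new = (n * rxx) / (1 + (n-1) * rxx)
r_new = (3 * 0.81) / (1 + 2 * 0.81)
r_new = 2.43 / 2.62
r_new = 0.9275

0.9275


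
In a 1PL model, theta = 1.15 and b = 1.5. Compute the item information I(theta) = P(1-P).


P = 1/(1+exp(-(1.15-1.5))) = 0.4134
I = P*(1-P) = 0.4134 * 0.5866
I = 0.2425

0.2425


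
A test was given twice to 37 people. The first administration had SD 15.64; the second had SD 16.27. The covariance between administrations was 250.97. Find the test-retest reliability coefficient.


r = cov(X,Y) / (SD_X * SD_Y)
r = 250.97 / (15.64 * 16.27)
r = 250.97 / 254.4628
r = 0.9863

0.9863


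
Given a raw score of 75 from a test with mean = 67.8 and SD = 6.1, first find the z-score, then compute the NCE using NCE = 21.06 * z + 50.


z = (X - mean) / SD = (75 - 67.8) / 6.1
z = 7.2 / 6.1
z = 1.1803
NCE = NCE = 21.06z + 50
Carry z at full precision (z = 7.2 / 6.1) into the conversion:
NCE = 21.06 * (7.2 / 6.1) + 50 = 151.632 / 6.1 + 50
NCE = 24.8577 + 50
NCE = 74.8577

74.8577


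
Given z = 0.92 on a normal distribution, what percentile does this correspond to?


CDF(z) = 0.5 * (1 + erf(z/sqrt(2)))
erf(0.6505) = 0.6424
CDF = 0.8212
Percentile rank = 0.8212 * 100 = 82.12

82.12


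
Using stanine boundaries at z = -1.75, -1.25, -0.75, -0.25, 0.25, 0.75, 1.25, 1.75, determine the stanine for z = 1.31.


Stanine boundaries: [-1.75, -1.25, -0.75, -0.25, 0.25, 0.75, 1.25, 1.75]
z = 1.31
Check each boundary:
  z >= -1.75 -> could be stanine 2
  z >= -1.25 -> could be stanine 3
  z >= -0.75 -> could be stanine 4
  z >= -0.25 -> could be stanine 5
  z >= 0.25 -> could be stanine 6
  z >= 0.75 -> could be stanine 7
  z >= 1.25 -> could be stanine 8
  z < 1.75
Highest qualifying boundary gives stanine = 8

8


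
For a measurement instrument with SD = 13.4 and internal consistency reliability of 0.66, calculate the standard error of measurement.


SEM = SD * sqrt(1 - rxx)
SEM = 13.4 * sqrt(1 - 0.66)
SEM = 13.4 * sqrt(0.34) = 13.4 * 0.583095
SEM = 7.8135

7.8135


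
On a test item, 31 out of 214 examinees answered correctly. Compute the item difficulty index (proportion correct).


Item difficulty p = number correct / total examinees
p = 31 / 214
p = 0.1449

0.1449


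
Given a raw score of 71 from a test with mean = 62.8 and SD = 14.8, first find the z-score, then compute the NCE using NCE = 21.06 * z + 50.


z = (X - mean) / SD = (71 - 62.8) / 14.8
z = 8.2 / 14.8
z = 0.5541
NCE = NCE = 21.06z + 50
Carry z at full precision (z = 8.2 / 14.8) into the conversion:
NCE = 21.06 * (8.2 / 14.8) + 50 = 172.692 / 14.8 + 50
NCE = 11.6684 + 50
NCE = 61.6684

61.6684


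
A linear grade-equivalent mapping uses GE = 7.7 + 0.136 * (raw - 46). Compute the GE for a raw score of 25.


raw - median = 25 - 46 = -21
slope * diff = 0.136 * -21 = -2.856
GE = 7.7 + -2.856
GE = 4.844

4.844


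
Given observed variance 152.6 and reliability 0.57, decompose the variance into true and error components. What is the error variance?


var_true = rxx * var_obs = 0.57 * 152.6 = 86.982
var_error = var_obs - var_true
var_error = 152.6 - 86.982
var_error = 65.618

65.618


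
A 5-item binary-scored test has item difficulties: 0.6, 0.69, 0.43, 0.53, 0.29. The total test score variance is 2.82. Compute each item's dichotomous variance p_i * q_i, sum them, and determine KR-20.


For each item, compute p_i * q_i:
  Item 1: 0.6 * 0.4 = 0.24
  Item 2: 0.69 * 0.31 = 0.2139
  Item 3: 0.43 * 0.57 = 0.2451
  Item 4: 0.53 * 0.47 = 0.2491
  Item 5: 0.29 * 0.71 = 0.2059
Sum(p_i * q_i) = 0.24 + 0.2139 + 0.2451 + 0.2491 + 0.2059 = 1.154
KR-20 = (k/(k-1)) * (1 - Sum(p_i*q_i) / Var_total)
= (5/4) * (1 - 1.154/2.82)
= 1.25 * 0.5908
KR-20 = 0.7385

0.7385


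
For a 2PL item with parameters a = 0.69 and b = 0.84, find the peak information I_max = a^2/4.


For 2PL, max info at theta = b = 0.84
I_max = a^2 / 4 = 0.69^2 / 4
= 0.4761 / 4
I_max = 0.119

0.119


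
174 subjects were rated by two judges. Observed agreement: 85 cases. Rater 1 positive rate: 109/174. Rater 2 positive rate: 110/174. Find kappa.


P_o = 85/174 = 0.488506
P_e = (109*110 + 65*64) / 30276 = 0.533426
kappa = (P_o - P_e) / (1 - P_e)
kappa = (0.488506 - 0.533426) / (1 - 0.533426)
kappa = -0.0963

-0.0963


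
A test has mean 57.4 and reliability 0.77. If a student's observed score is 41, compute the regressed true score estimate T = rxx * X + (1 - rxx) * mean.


T_est = rxx * X + (1 - rxx) * mean
T_est = 0.77 * 41 + 0.23 * 57.4
T_est = 31.57 + 13.202
T_est = 44.772

44.772


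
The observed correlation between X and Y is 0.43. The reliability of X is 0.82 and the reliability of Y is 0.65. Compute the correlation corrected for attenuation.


r_corrected = rxy / sqrt(rxx * ryy)
= 0.43 / sqrt(0.82 * 0.65)
= 0.43 / sqrt(0.533)
= 0.43 / 0.730068
r_corrected = 0.589

0.589


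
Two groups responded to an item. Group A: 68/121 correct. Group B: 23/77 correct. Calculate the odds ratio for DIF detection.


Odds_A = 68/53 = 1.283
Odds_B = 23/54 = 0.4259
OR = Odds_A / Odds_B = 1.283 / 0.4259
Exactly, OR = (68 * 54) / (53 * 23) = 3672 / 1219
OR = 3.0123

3.0123


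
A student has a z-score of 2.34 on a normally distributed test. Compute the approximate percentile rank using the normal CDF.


CDF(z) = 0.5 * (1 + erf(z/sqrt(2)))
erf(1.6546) = 0.9807
CDF = 0.9904
Percentile rank = 0.9904 * 100 = 99.04

99.04


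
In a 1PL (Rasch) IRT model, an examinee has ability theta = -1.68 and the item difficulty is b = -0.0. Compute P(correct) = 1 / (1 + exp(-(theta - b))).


theta - b = -1.68 - -0.0 = -1.68
exp(-(theta - b)) = exp(1.68) = 5.3656
P = 1 / (1 + 5.3656)
P = 0.1571

0.1571
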